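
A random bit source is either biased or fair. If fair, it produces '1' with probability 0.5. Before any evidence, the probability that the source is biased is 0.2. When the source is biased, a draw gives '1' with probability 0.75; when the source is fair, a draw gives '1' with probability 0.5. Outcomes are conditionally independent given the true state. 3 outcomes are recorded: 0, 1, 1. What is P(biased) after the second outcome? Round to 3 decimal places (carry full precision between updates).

0.158

After '0': P(biased) = 0.25·0.2000 / (0.25·0.2000 + 0.5·0.8000) ≈ 0.1111
After '1': P(biased) = 0.75·0.1111 / (0.75·0.1111 + 0.5·0.8889) ≈ 0.1579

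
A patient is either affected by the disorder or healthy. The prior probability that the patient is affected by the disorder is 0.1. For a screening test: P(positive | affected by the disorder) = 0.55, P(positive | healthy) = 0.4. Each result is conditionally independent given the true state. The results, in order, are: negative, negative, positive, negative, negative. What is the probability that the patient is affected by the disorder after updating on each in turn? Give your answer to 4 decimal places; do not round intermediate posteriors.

0.0461

After 'negative': P(affected) = 0.45·0.1000 / (0.45·0.1000 + 0.6·0.9000) ≈ 0.0769
After 'negative': P(affected) = 0.45·0.0769 / (0.45·0.0769 + 0.6·0.9231) ≈ 0.0588
After 'positive': P(affected) = 0.55·0.0588 / (0.55·0.0588 + 0.4·0.9412) ≈ 0.0791
After 'negative': P(affected) = 0.45·0.0791 / (0.45·0.0791 + 0.6·0.9209) ≈ 0.0606
After 'negative': P(affected) = 0.45·0.0606 / (0.45·0.0606 + 0.6·0.9394) ≈ 0.0461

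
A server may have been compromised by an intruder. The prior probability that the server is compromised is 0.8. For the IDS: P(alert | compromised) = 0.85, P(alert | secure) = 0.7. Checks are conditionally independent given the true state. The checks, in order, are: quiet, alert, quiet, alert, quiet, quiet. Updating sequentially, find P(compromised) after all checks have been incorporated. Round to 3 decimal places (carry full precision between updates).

Each posterior becomes the prior for the next update.
After 'quiet': P(compromised) = 0.15·0.8000 / (0.15·0.8000 + 0.3·0.2000) ≈ 0.6667
After 'alert': P(compromised) = 0.85·0.6667 / (0.85·0.6667 + 0.7·0.3333) ≈ 0.7083
After 'quiet': P(compromised) = 0.15·0.7083 / (0.15·0.7083 + 0.3·0.2917) ≈ 0.5484
After 'alert': P(compromised) = 0.85·0.5484 / (0.85·0.5484 + 0.7·0.4516) ≈ 0.5959
After 'quiet': P(compromised) = 0.15·0.5959 / (0.15·0.5959 + 0.3·0.4041) ≈ 0.4244
After 'quiet': P(compromised) = 0.15·0.4244 / (0.15·0.4244 + 0.3·0.5756) ≈ 0.2693

0.269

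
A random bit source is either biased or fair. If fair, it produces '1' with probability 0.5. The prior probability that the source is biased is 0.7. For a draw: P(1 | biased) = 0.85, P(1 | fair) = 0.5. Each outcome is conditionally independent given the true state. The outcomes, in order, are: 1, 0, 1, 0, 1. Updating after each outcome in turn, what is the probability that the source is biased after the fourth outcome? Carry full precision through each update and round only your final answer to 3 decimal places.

0.378

Apply Bayes' rule sequentially, carrying P(biased) forward.
After '1': P(biased) = 0.85·0.7000 / (0.85·0.7000 + 0.5·0.3000) ≈ 0.7987
After '0': P(biased) = 0.15·0.7987 / (0.15·0.7987 + 0.5·0.2013) ≈ 0.5434
After '1': P(biased) = 0.85·0.5434 / (0.85·0.5434 + 0.5·0.4566) ≈ 0.6692
After '0': P(biased) = 0.15·0.6692 / (0.15·0.6692 + 0.5·0.3308) ≈ 0.3777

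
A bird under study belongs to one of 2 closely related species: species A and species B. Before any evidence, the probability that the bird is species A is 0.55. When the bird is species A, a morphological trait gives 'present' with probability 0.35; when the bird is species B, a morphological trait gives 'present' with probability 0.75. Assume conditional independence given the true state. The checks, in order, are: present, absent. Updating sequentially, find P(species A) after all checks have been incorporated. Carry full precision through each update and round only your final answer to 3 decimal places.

After 'present': P(species A) = 0.35·0.5500 / (0.35·0.5500 + 0.75·0.4500) ≈ 0.3632
After 'absent': P(species A) = 0.65·0.3632 / (0.65·0.3632 + 0.25·0.6368) ≈ 0.5973

0.597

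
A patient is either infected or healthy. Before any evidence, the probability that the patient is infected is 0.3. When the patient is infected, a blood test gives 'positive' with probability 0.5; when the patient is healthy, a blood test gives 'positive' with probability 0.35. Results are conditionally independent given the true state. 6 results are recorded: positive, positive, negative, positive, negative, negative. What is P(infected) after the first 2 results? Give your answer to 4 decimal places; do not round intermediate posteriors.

Each posterior becomes the prior for the next update.
After 'positive': P(infected) = 0.5·0.3000 / (0.5·0.3000 + 0.35·0.7000) ≈ 0.3797
After 'positive': P(infected) = 0.5·0.3797 / (0.5·0.3797 + 0.35·0.6203) ≈ 0.4666

0.4666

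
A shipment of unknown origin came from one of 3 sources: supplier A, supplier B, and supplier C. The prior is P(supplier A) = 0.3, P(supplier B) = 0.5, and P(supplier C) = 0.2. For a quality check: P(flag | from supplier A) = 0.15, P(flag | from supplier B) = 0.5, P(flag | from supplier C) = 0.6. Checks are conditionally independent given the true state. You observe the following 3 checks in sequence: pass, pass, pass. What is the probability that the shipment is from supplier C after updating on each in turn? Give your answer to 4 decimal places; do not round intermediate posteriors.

After 'pass': normaliser = 0.85·0.3000 + 0.5·0.5000 + 0.4·0.2000; P(supplier A) ≈ 0.4359, P(supplier B) ≈ 0.4274, P(supplier C) ≈ 0.1368
After 'pass': normaliser = 0.85·0.4359 + 0.5·0.4274 + 0.4·0.1368; P(supplier A) ≈ 0.5799, P(supplier B) ≈ 0.3344, P(supplier C) ≈ 0.0856
After 'pass': normaliser = 0.85·0.5799 + 0.5·0.3344 + 0.4·0.0856; P(supplier A) ≈ 0.7099, P(supplier B) ≈ 0.2408, P(supplier C) ≈ 0.0493

0.0493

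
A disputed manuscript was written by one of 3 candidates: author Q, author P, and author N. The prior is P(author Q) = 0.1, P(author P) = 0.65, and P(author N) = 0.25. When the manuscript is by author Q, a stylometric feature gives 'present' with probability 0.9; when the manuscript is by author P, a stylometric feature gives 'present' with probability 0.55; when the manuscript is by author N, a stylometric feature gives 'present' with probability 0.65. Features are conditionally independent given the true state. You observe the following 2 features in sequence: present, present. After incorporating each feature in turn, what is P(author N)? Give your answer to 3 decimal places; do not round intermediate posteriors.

0.276

After 'present': normaliser = 0.9·0.1000 + 0.55·0.6500 + 0.65·0.2500; P(author Q) ≈ 0.1475, P(author P) ≈ 0.5861, P(author N) ≈ 0.2664
After 'present': normaliser = 0.9·0.1475 + 0.55·0.5861 + 0.65·0.2664; P(author Q) ≈ 0.2114, P(author P) ≈ 0.5130, P(author N) ≈ 0.2756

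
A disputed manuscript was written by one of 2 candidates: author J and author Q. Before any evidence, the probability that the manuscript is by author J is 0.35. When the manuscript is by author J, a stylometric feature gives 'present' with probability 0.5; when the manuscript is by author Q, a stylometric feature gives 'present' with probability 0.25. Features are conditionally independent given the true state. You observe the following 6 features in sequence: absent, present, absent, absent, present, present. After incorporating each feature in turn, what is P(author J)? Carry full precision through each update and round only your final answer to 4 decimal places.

0.5607

After 'absent': P(author J) = 0.5·0.3500 / (0.5·0.3500 + 0.75·0.6500) ≈ 0.2642
After 'present': P(author J) = 0.5·0.2642 / (0.5·0.2642 + 0.25·0.7358) ≈ 0.4179
After 'absent': P(author J) = 0.5·0.4179 / (0.5·0.4179 + 0.75·0.5821) ≈ 0.3237
After 'absent': P(author J) = 0.5·0.3237 / (0.5·0.3237 + 0.75·0.6763) ≈ 0.2419
After 'present': P(author J) = 0.5·0.2419 / (0.5·0.2419 + 0.25·0.7581) ≈ 0.3896
After 'present': P(author J) = 0.5·0.3896 / (0.5·0.3896 + 0.25·0.6104) ≈ 0.5607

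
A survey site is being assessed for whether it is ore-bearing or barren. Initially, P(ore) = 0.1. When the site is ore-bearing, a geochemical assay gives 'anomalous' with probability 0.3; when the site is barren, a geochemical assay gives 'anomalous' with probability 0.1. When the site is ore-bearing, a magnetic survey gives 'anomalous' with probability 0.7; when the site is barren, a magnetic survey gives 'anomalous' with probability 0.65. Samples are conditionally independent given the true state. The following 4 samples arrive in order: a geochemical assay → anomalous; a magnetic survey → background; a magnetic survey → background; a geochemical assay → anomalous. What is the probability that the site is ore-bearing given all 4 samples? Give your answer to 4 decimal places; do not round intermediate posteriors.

0.4235

After a geochemical assay='anomalous': P(ore) = 0.3·0.1000 / (0.3·0.1000 + 0.1·0.9000) ≈ 0.2500
After a magnetic survey='background': P(ore) = 0.3·0.2500 / (0.3·0.2500 + 0.35·0.7500) ≈ 0.2222
After a magnetic survey='background': P(ore) = 0.3·0.2222 / (0.3·0.2222 + 0.35·0.7778) ≈ 0.1967
After a geochemical assay='anomalous': P(ore) = 0.3·0.1967 / (0.3·0.1967 + 0.1·0.8033) ≈ 0.4235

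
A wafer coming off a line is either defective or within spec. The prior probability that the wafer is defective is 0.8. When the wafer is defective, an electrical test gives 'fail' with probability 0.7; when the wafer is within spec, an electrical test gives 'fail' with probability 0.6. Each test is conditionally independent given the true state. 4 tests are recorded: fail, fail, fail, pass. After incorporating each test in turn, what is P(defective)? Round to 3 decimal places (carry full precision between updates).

After 'fail': P(defective) = 0.7·0.8000 / (0.7·0.8000 + 0.6·0.2000) ≈ 0.8235
After 'fail': P(defective) = 0.7·0.8235 / (0.7·0.8235 + 0.6·0.1765) ≈ 0.8448
After 'fail': P(defective) = 0.7·0.8448 / (0.7·0.8448 + 0.6·0.1552) ≈ 0.8640
After 'pass': P(defective) = 0.3·0.8640 / (0.3·0.8640 + 0.4·0.1360) ≈ 0.8265

0.827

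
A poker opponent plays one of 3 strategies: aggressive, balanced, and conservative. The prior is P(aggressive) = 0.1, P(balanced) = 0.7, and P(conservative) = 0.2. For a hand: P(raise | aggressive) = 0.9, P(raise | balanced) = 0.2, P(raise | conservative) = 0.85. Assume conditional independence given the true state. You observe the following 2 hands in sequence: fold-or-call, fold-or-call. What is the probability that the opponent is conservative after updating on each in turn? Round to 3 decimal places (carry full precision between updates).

After 'fold-or-call': normaliser = 0.1·0.1000 + 0.8·0.7000 + 0.15·0.2000; P(aggressive) ≈ 0.0167, P(balanced) ≈ 0.9333, P(conservative) ≈ 0.0500
After 'fold-or-call': normaliser = 0.1·0.0167 + 0.8·0.9333 + 0.15·0.0500; P(aggressive) ≈ 0.0022, P(balanced) ≈ 0.9879, P(conservative) ≈ 0.0099

0.010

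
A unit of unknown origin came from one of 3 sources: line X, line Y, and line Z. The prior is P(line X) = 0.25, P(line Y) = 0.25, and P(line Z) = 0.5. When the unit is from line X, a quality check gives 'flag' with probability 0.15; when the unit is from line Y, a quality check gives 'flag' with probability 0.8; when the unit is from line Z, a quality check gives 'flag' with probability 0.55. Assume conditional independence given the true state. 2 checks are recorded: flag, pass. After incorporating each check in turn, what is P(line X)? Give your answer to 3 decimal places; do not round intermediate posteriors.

0.163

Each posterior becomes the prior for the next update.
After 'flag': normaliser = 0.15·0.2500 + 0.8·0.2500 + 0.55·0.5000; P(line X) ≈ 0.0732, P(line Y) ≈ 0.3902, P(line Z) ≈ 0.5366
After 'pass': normaliser = 0.85·0.0732 + 0.2·0.3902 + 0.45·0.5366; P(line X) ≈ 0.1629, P(line Y) ≈ 0.2045, P(line Z) ≈ 0.6326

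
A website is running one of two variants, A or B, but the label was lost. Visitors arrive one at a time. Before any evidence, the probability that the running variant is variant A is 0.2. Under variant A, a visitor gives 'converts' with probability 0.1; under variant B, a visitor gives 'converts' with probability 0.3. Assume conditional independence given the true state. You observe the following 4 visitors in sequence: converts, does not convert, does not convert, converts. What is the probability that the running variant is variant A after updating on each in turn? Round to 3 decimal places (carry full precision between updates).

0.044

After 'converts': P(A) = 0.1·0.2000 / (0.1·0.2000 + 0.3·0.8000) ≈ 0.0769
After 'does not convert': P(A) = 0.9·0.0769 / (0.9·0.0769 + 0.7·0.9231) ≈ 0.0968
After 'does not convert': P(A) = 0.9·0.0968 / (0.9·0.0968 + 0.7·0.9032) ≈ 0.1211
After 'converts': P(A) = 0.1·0.1211 / (0.1·0.1211 + 0.3·0.8789) ≈ 0.0439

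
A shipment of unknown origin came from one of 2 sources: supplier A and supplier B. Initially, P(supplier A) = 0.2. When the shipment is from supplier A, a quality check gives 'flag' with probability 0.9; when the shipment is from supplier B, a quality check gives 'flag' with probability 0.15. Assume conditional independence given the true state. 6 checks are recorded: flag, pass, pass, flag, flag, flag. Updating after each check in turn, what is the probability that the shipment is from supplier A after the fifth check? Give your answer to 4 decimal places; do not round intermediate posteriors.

0.4277

After 'flag': P(supplier A) = 0.9·0.2000 / (0.9·0.2000 + 0.15·0.8000) ≈ 0.6000
After 'pass': P(supplier A) = 0.1·0.6000 / (0.1·0.6000 + 0.85·0.4000) ≈ 0.1500
After 'pass': P(supplier A) = 0.1·0.1500 / (0.1·0.1500 + 0.85·0.8500) ≈ 0.0203
After 'flag': P(supplier A) = 0.9·0.0203 / (0.9·0.0203 + 0.15·0.9797) ≈ 0.1108
After 'flag': P(supplier A) = 0.9·0.1108 / (0.9·0.1108 + 0.15·0.8892) ≈ 0.4277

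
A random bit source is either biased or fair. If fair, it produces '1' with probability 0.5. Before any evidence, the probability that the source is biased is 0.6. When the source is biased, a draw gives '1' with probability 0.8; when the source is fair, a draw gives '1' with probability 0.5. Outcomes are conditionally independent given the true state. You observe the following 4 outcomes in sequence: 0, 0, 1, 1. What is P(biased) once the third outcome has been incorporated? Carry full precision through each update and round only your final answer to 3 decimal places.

0.277

Apply Bayes' rule sequentially, carrying P(biased) forward.
After '0': P(biased) = 0.2·0.6000 / (0.2·0.6000 + 0.5·0.4000) ≈ 0.3750
After '0': P(biased) = 0.2·0.3750 / (0.2·0.3750 + 0.5·0.6250) ≈ 0.1935
After '1': P(biased) = 0.8·0.1935 / (0.8·0.1935 + 0.5·0.8065) ≈ 0.2775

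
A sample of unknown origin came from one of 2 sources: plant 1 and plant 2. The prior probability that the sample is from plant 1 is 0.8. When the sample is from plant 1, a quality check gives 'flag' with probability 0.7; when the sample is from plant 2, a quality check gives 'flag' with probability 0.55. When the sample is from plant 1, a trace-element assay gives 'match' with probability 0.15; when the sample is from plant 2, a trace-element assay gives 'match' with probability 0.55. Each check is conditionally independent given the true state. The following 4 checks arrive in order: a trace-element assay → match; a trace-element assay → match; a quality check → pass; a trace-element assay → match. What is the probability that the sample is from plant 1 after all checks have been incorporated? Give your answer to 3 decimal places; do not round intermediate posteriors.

Apply Bayes' rule sequentially, carrying P(plant 1) forward.
After a trace-element assay='match': P(plant 1) = 0.15·0.8000 / (0.15·0.8000 + 0.55·0.2000) ≈ 0.5217
After a trace-element assay='match': P(plant 1) = 0.15·0.5217 / (0.15·0.5217 + 0.55·0.4783) ≈ 0.2293
After a quality check='pass': P(plant 1) = 0.3·0.2293 / (0.3·0.2293 + 0.45·0.7707) ≈ 0.1655
After a trace-element assay='match': P(plant 1) = 0.15·0.1655 / (0.15·0.1655 + 0.55·0.8345) ≈ 0.0513

0.051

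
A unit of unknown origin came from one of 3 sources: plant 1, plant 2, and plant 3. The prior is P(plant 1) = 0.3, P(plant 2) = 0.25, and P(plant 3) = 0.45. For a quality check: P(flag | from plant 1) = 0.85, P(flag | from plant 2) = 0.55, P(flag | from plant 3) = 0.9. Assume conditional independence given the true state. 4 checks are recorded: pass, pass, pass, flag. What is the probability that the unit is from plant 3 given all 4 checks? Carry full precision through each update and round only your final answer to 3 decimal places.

0.029

After 'pass': normaliser = 0.15·0.3000 + 0.45·0.2500 + 0.1·0.4500; P(plant 1) ≈ 0.2222, P(plant 2) ≈ 0.5556, P(plant 3) ≈ 0.2222
After 'pass': normaliser = 0.15·0.2222 + 0.45·0.5556 + 0.1·0.2222; P(plant 1) ≈ 0.1091, P(plant 2) ≈ 0.8182, P(plant 3) ≈ 0.0727
After 'pass': normaliser = 0.15·0.1091 + 0.45·0.8182 + 0.1·0.0727; P(plant 1) ≈ 0.0418, P(plant 2) ≈ 0.9397, P(plant 3) ≈ 0.0186
After 'flag': normaliser = 0.85·0.0418 + 0.55·0.9397 + 0.9·0.0186; P(plant 1) ≈ 0.0624, P(plant 2) ≈ 0.9083, P(plant 3) ≈ 0.0294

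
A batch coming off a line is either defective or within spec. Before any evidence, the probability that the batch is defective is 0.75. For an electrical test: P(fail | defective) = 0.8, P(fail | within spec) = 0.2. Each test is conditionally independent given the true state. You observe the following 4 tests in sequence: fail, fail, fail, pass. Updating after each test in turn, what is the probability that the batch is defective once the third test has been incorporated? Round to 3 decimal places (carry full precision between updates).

0.995

Apply Bayes' rule sequentially, carrying P(defective) forward.
After 'fail': P(defective) = 0.8·0.7500 / (0.8·0.7500 + 0.2·0.2500) ≈ 0.9231
After 'fail': P(defective) = 0.8·0.9231 / (0.8·0.9231 + 0.2·0.0769) ≈ 0.9796
After 'fail': P(defective) = 0.8·0.9796 / (0.8·0.9796 + 0.2·0.0204) ≈ 0.9948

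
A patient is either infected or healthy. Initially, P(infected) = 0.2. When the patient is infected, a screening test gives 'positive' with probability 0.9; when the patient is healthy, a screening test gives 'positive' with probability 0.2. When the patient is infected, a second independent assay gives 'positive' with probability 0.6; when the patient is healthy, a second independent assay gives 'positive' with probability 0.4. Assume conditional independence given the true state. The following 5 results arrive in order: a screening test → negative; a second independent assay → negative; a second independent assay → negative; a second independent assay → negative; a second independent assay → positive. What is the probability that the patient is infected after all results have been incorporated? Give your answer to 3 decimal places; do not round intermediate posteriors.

0.014

After a screening test='negative': P(infected) = 0.1·0.2000 / (0.1·0.2000 + 0.8·0.8000) ≈ 0.0303
After a second independent assay='negative': P(infected) = 0.4·0.0303 / (0.4·0.0303 + 0.6·0.9697) ≈ 0.0204
After a second independent assay='negative': P(infected) = 0.4·0.0204 / (0.4·0.0204 + 0.6·0.9796) ≈ 0.0137
After a second independent assay='negative': P(infected) = 0.4·0.0137 / (0.4·0.0137 + 0.6·0.9863) ≈ 0.0092
After a second independent assay='positive': P(infected) = 0.6·0.0092 / (0.6·0.0092 + 0.4·0.9908) ≈ 0.0137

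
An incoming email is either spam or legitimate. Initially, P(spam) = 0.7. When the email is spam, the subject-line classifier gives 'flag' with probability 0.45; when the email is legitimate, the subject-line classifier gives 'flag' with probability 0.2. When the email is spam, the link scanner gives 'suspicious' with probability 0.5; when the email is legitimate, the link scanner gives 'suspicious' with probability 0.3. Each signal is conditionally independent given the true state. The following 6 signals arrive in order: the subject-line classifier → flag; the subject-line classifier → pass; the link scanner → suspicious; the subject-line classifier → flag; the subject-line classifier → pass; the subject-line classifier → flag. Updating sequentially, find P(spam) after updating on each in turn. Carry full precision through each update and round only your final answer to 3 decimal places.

After the subject-line classifier='flag': P(spam) = 0.45·0.7000 / (0.45·0.7000 + 0.2·0.3000) ≈ 0.8400
After the subject-line classifier='pass': P(spam) = 0.55·0.8400 / (0.55·0.8400 + 0.8·0.1600) ≈ 0.7831
After the link scanner='suspicious': P(spam) = 0.5·0.7831 / (0.5·0.7831 + 0.3·0.2169) ≈ 0.8575
After the subject-line classifier='flag': P(spam) = 0.45·0.8575 / (0.45·0.8575 + 0.2·0.1425) ≈ 0.9312
After the subject-line classifier='pass': P(spam) = 0.55·0.9312 / (0.55·0.9312 + 0.8·0.0688) ≈ 0.9030
After the subject-line classifier='flag': P(spam) = 0.45·0.9030 / (0.45·0.9030 + 0.2·0.0970) ≈ 0.9544

0.954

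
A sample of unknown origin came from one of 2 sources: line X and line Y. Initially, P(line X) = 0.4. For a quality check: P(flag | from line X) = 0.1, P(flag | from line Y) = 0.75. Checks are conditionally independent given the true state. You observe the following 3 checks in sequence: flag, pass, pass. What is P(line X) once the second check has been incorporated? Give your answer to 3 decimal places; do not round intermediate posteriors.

0.242

After 'flag': P(line X) = 0.1·0.4000 / (0.1·0.4000 + 0.75·0.6000) ≈ 0.0816
After 'pass': P(line X) = 0.9·0.0816 / (0.9·0.0816 + 0.25·0.9184) ≈ 0.2424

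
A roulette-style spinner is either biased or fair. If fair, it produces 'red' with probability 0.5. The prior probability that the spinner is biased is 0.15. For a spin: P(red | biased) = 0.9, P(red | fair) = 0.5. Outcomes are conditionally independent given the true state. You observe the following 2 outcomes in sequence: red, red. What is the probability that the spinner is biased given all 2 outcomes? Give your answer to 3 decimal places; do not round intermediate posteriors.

0.364

After 'red': P(biased) = 0.9·0.1500 / (0.9·0.1500 + 0.5·0.8500) ≈ 0.2411
After 'red': P(biased) = 0.9·0.2411 / (0.9·0.2411 + 0.5·0.7589) ≈ 0.3638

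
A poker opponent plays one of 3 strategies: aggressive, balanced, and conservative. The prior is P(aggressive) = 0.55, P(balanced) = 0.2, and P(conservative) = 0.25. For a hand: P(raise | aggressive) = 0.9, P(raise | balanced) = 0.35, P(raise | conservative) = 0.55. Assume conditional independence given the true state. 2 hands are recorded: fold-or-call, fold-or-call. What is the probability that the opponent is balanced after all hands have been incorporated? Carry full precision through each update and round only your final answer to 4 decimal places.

0.6009

Each posterior becomes the prior for the next update.
After 'fold-or-call': normaliser = 0.1·0.5500 + 0.65·0.2000 + 0.45·0.2500; P(aggressive) ≈ 0.1849, P(balanced) ≈ 0.4370, P(conservative) ≈ 0.3782
After 'fold-or-call': normaliser = 0.1·0.1849 + 0.65·0.4370 + 0.45·0.3782; P(aggressive) ≈ 0.0391, P(balanced) ≈ 0.6009, P(conservative) ≈ 0.3600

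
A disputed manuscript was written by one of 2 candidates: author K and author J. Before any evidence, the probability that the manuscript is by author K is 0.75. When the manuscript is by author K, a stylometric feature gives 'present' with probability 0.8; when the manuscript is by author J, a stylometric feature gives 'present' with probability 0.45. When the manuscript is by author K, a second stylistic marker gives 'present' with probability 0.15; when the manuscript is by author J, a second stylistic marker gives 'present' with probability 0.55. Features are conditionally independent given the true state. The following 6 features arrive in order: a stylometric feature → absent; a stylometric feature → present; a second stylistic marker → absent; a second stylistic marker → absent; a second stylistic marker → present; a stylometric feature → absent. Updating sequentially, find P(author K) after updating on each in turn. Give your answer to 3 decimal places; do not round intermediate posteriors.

0.407

After a stylometric feature='absent': P(author K) = 0.2·0.7500 / (0.2·0.7500 + 0.55·0.2500) ≈ 0.5217
After a stylometric feature='present': P(author K) = 0.8·0.5217 / (0.8·0.5217 + 0.45·0.4783) ≈ 0.6598
After a second stylistic marker='absent': P(author K) = 0.85·0.6598 / (0.85·0.6598 + 0.45·0.3402) ≈ 0.7856
After a second stylistic marker='absent': P(author K) = 0.85·0.7856 / (0.85·0.7856 + 0.45·0.2144) ≈ 0.8737
After a second stylistic marker='present': P(author K) = 0.15·0.8737 / (0.15·0.8737 + 0.55·0.1263) ≈ 0.6536
After a stylometric feature='absent': P(author K) = 0.2·0.6536 / (0.2·0.6536 + 0.55·0.3464) ≈ 0.4070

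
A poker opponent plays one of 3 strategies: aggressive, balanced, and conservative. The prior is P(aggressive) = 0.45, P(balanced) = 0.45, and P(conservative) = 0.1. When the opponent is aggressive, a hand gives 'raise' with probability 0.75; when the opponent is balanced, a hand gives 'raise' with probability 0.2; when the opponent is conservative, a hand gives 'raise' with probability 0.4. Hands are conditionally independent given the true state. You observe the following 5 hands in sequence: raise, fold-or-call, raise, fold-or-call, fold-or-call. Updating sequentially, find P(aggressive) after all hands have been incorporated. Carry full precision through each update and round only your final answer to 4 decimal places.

Each posterior becomes the prior for the next update.
After 'raise': normaliser = 0.75·0.4500 + 0.2·0.4500 + 0.4·0.1000; P(aggressive) ≈ 0.7219, P(balanced) ≈ 0.1925, P(conservative) ≈ 0.0856
After 'fold-or-call': normaliser = 0.25·0.7219 + 0.8·0.1925 + 0.6·0.0856; P(aggressive) ≈ 0.4678, P(balanced) ≈ 0.3992, P(conservative) ≈ 0.1331
After 'raise': normaliser = 0.75·0.4678 + 0.2·0.3992 + 0.4·0.1331; P(aggressive) ≈ 0.7250, P(balanced) ≈ 0.1650, P(conservative) ≈ 0.1100
After 'fold-or-call': normaliser = 0.25·0.7250 + 0.8·0.1650 + 0.6·0.1100; P(aggressive) ≈ 0.4780, P(balanced) ≈ 0.3480, P(conservative) ≈ 0.1740
After 'fold-or-call': normaliser = 0.25·0.4780 + 0.8·0.3480 + 0.6·0.1740; P(aggressive) ≈ 0.2379, P(balanced) ≈ 0.5543, P(conservative) ≈ 0.2079

0.2379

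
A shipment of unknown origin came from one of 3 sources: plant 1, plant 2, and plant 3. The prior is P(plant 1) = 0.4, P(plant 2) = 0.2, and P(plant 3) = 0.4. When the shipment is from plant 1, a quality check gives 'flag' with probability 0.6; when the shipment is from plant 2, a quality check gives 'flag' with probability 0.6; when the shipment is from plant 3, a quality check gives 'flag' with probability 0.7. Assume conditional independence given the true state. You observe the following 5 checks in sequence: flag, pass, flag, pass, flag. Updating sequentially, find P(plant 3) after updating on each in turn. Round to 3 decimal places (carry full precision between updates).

After 'flag': normaliser = 0.6·0.4000 + 0.6·0.2000 + 0.7·0.4000; P(plant 1) ≈ 0.3750, P(plant 2) ≈ 0.1875, P(plant 3) ≈ 0.4375
After 'pass': normaliser = 0.4·0.3750 + 0.4·0.1875 + 0.3·0.4375; P(plant 1) ≈ 0.4211, P(plant 2) ≈ 0.2105, P(plant 3) ≈ 0.3684
After 'flag': normaliser = 0.6·0.4211 + 0.6·0.2105 + 0.7·0.3684; P(plant 1) ≈ 0.3967, P(plant 2) ≈ 0.1983, P(plant 3) ≈ 0.4050
After 'pass': normaliser = 0.4·0.3967 + 0.4·0.1983 + 0.3·0.4050; P(plant 1) ≈ 0.4414, P(plant 2) ≈ 0.2207, P(plant 3) ≈ 0.3379
After 'flag': normaliser = 0.6·0.4414 + 0.6·0.2207 + 0.7·0.3379; P(plant 1) ≈ 0.4178, P(plant 2) ≈ 0.2089, P(plant 3) ≈ 0.3732

0.373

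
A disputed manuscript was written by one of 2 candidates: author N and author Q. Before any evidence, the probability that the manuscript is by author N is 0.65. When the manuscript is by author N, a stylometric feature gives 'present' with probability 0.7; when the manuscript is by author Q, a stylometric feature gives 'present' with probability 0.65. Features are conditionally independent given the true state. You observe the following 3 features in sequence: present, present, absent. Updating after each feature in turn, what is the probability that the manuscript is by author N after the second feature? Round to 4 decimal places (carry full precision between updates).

After 'present': P(author N) = 0.7·0.6500 / (0.7·0.6500 + 0.65·0.3500) ≈ 0.6667
After 'present': P(author N) = 0.7·0.6667 / (0.7·0.6667 + 0.65·0.3333) ≈ 0.6829

0.6829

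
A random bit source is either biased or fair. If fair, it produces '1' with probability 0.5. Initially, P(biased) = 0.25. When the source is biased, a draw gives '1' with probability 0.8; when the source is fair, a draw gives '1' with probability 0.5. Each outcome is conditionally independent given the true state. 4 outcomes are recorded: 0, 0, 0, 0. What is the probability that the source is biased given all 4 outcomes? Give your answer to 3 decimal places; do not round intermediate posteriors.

Apply Bayes' rule sequentially, carrying P(biased) forward.
After '0': P(biased) = 0.2·0.2500 / (0.2·0.2500 + 0.5·0.7500) ≈ 0.1176
After '0': P(biased) = 0.2·0.1176 / (0.2·0.1176 + 0.5·0.8824) ≈ 0.0506
After '0': P(biased) = 0.2·0.0506 / (0.2·0.0506 + 0.5·0.9494) ≈ 0.0209
After '0': P(biased) = 0.2·0.0209 / (0.2·0.0209 + 0.5·0.9791) ≈ 0.0085

0.008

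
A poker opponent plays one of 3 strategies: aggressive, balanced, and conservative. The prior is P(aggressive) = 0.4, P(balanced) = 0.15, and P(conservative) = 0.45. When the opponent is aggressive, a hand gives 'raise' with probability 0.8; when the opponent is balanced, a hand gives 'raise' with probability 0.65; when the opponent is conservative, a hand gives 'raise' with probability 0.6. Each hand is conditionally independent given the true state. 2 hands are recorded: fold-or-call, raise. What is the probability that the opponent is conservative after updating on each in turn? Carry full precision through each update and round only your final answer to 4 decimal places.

0.5240

After 'fold-or-call': normaliser = 0.2·0.4000 + 0.35·0.1500 + 0.4·0.4500; P(aggressive) ≈ 0.2560, P(balanced) ≈ 0.1680, P(conservative) ≈ 0.5760
After 'raise': normaliser = 0.8·0.2560 + 0.65·0.1680 + 0.6·0.5760; P(aggressive) ≈ 0.3105, P(balanced) ≈ 0.1656, P(conservative) ≈ 0.5240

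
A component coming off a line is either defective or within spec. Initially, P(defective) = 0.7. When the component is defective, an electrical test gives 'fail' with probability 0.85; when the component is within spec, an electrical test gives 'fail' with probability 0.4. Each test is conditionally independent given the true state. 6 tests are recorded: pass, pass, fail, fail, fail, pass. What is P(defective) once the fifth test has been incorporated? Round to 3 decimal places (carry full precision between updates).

After 'pass': P(defective) = 0.15·0.7000 / (0.15·0.7000 + 0.6·0.3000) ≈ 0.3684
After 'pass': P(defective) = 0.15·0.3684 / (0.15·0.3684 + 0.6·0.6316) ≈ 0.1273
After 'fail': P(defective) = 0.85·0.1273 / (0.85·0.1273 + 0.4·0.8727) ≈ 0.2366
After 'fail': P(defective) = 0.85·0.2366 / (0.85·0.2366 + 0.4·0.7634) ≈ 0.3971
After 'fail': P(defective) = 0.85·0.3971 / (0.85·0.3971 + 0.4·0.6029) ≈ 0.5832

0.583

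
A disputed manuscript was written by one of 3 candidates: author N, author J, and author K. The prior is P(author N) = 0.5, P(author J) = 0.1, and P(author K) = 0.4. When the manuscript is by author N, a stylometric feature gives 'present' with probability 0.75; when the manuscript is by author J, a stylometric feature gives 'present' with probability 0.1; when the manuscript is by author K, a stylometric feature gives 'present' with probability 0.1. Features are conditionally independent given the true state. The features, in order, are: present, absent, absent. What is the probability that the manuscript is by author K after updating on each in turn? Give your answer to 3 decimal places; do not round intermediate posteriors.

0.507

After 'present': normaliser = 0.75·0.5000 + 0.1·0.1000 + 0.1·0.4000; P(author N) ≈ 0.8824, P(author J) ≈ 0.0235, P(author K) ≈ 0.0941
After 'absent': normaliser = 0.25·0.8824 + 0.9·0.0235 + 0.9·0.0941; P(author N) ≈ 0.6757, P(author J) ≈ 0.0649, P(author K) ≈ 0.2595
After 'absent': normaliser = 0.25·0.6757 + 0.9·0.0649 + 0.9·0.2595; P(author N) ≈ 0.3666, P(author J) ≈ 0.1267, P(author K) ≈ 0.5067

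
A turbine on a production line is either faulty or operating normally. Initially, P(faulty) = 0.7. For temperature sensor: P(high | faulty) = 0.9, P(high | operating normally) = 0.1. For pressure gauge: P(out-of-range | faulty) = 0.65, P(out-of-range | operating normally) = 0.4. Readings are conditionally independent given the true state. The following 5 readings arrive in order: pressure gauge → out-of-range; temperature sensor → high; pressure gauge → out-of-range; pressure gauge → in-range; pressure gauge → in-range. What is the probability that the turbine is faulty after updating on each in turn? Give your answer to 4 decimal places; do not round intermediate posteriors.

Each posterior becomes the prior for the next update.
After pressure gauge='out-of-range': P(faulty) = 0.65·0.7000 / (0.65·0.7000 + 0.4·0.3000) ≈ 0.7913
After temperature sensor='high': P(faulty) = 0.9·0.7913 / (0.9·0.7913 + 0.1·0.2087) ≈ 0.9715
After pressure gauge='out-of-range': P(faulty) = 0.65·0.9715 / (0.65·0.9715 + 0.4·0.0285) ≈ 0.9823
After pressure gauge='in-range': P(faulty) = 0.35·0.9823 / (0.35·0.9823 + 0.6·0.0177) ≈ 0.9700
After pressure gauge='in-range': P(faulty) = 0.35·0.9700 / (0.35·0.9700 + 0.6·0.0300) ≈ 0.9497

0.9497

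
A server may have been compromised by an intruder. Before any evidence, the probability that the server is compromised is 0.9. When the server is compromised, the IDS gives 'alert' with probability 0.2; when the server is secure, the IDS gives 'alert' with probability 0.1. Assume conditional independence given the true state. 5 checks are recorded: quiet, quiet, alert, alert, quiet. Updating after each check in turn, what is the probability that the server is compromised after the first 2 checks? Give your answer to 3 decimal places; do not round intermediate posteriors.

0.877

After 'quiet': P(compromised) = 0.8·0.9000 / (0.8·0.9000 + 0.9·0.1000) ≈ 0.8889
After 'quiet': P(compromised) = 0.8·0.8889 / (0.8·0.8889 + 0.9·0.1111) ≈ 0.8767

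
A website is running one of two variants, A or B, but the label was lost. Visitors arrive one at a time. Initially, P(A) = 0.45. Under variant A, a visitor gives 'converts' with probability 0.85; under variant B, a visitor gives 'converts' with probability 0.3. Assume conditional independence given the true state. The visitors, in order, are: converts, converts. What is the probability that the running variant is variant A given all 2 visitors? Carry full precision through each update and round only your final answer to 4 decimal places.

After 'converts': P(A) = 0.85·0.4500 / (0.85·0.4500 + 0.3·0.5500) ≈ 0.6986
After 'converts': P(A) = 0.85·0.6986 / (0.85·0.6986 + 0.3·0.3014) ≈ 0.8679

0.8679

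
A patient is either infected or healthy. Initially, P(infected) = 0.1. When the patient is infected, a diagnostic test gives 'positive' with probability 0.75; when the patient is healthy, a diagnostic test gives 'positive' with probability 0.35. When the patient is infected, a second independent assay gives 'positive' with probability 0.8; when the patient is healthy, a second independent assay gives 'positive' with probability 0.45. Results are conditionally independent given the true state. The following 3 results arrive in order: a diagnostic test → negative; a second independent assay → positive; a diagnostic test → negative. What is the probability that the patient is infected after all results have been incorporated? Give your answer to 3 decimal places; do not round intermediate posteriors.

0.028

After a diagnostic test='negative': P(infected) = 0.25·0.1000 / (0.25·0.1000 + 0.65·0.9000) ≈ 0.0410
After a second independent assay='positive': P(infected) = 0.8·0.0410 / (0.8·0.0410 + 0.45·0.9590) ≈ 0.0706
After a diagnostic test='negative': P(infected) = 0.25·0.0706 / (0.25·0.0706 + 0.65·0.9294) ≈ 0.0284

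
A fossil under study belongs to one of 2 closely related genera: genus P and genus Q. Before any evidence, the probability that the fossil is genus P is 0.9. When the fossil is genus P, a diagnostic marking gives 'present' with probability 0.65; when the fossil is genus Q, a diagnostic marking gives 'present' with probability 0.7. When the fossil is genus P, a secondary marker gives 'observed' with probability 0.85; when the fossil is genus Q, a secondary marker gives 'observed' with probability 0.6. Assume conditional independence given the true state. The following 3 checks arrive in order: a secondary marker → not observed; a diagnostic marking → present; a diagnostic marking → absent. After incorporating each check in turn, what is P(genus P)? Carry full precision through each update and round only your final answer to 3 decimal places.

0.785

Apply Bayes' rule sequentially, carrying P(genus P) forward.
After a secondary marker='not observed': P(genus P) = 0.15·0.9000 / (0.15·0.9000 + 0.4·0.1000) ≈ 0.7714
After a diagnostic marking='present': P(genus P) = 0.65·0.7714 / (0.65·0.7714 + 0.7·0.2286) ≈ 0.7581
After a diagnostic marking='absent': P(genus P) = 0.35·0.7581 / (0.35·0.7581 + 0.3·0.2419) ≈ 0.7852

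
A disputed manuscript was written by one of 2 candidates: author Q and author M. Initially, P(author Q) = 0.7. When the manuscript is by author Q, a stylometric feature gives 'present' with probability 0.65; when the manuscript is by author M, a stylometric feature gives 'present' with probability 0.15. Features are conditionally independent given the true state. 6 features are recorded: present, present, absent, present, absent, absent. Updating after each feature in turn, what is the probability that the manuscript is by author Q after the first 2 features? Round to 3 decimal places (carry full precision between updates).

0.978

After 'present': P(author Q) = 0.65·0.7000 / (0.65·0.7000 + 0.15·0.3000) ≈ 0.9100
After 'present': P(author Q) = 0.65·0.9100 / (0.65·0.9100 + 0.15·0.0900) ≈ 0.9777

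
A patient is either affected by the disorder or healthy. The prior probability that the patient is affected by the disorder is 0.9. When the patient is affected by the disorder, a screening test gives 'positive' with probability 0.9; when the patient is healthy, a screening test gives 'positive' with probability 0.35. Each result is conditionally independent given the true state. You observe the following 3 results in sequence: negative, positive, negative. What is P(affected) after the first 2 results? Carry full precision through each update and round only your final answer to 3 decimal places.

0.781

Apply Bayes' rule sequentially, carrying P(affected) forward.
After 'negative': P(affected) = 0.1·0.9000 / (0.1·0.9000 + 0.65·0.1000) ≈ 0.5806
After 'positive': P(affected) = 0.9·0.5806 / (0.9·0.5806 + 0.35·0.4194) ≈ 0.7807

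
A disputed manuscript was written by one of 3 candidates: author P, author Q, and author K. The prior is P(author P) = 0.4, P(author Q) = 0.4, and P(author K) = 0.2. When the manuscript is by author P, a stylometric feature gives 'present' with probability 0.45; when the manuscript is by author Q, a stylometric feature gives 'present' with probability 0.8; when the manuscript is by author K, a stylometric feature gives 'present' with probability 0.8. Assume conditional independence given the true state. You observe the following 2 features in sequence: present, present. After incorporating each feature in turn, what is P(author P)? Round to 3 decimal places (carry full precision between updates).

0.174

After 'present': normaliser = 0.45·0.4000 + 0.8·0.4000 + 0.8·0.2000; P(author P) ≈ 0.2727, P(author Q) ≈ 0.4848, P(author K) ≈ 0.2424
After 'present': normaliser = 0.45·0.2727 + 0.8·0.4848 + 0.8·0.2424; P(author P) ≈ 0.1742, P(author Q) ≈ 0.5505, P(author K) ≈ 0.2753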